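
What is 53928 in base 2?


Divide by 2 repeatedly:
53928 ÷ 2 = 26964 remainder 0
26964 ÷ 2 = 13482 remainder 0
13482 ÷ 2 = 6741 remainder 0
6741 ÷ 2 = 3370 remainder 1
3370 ÷ 2 = 1685 remainder 0
1685 ÷ 2 = 842 remainder 1
842 ÷ 2 = 421 remainder 0
421 ÷ 2 = 210 remainder 1
210 ÷ 2 = 105 remainder 0
105 ÷ 2 = 52 remainder 1
52 ÷ 2 = 26 remainder 0
26 ÷ 2 = 13 remainder 0
13 ÷ 2 = 6 remainder 1
6 ÷ 2 = 3 remainder 0
3 ÷ 2 = 1 remainder 1
1 ÷ 2 = 0 remainder 1
Reading remainders bottom-up:
= 1101001010101000


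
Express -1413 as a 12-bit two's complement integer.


Original: 010110000101
Step 1 - Invert all bits: 101001111010
Step 2 - Add 1: 101001111010 + 1
= 101001111011 (represents -1413)


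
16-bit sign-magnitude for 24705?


Sign bit: 0 (positive)
Magnitude: 24705 = 110000010000001
= 0110000010000001


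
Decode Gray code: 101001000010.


Gray code: 101001000010
MSB stays the same: 1
Each subsequent bit = prev_binary XOR current_gray:
  B[1] = 1 XOR 0 = 1
  B[2] = 1 XOR 1 = 0
  B[3] = 0 XOR 0 = 0
  B[4] = 0 XOR 0 = 0
  B[5] = 0 XOR 1 = 1
  B[6] = 1 XOR 0 = 1
  B[7] = 1 XOR 0 = 1
  B[8] = 1 XOR 0 = 1
  B[9] = 1 XOR 0 = 1
  B[10] = 1 XOR 1 = 0
  B[11] = 0 XOR 0 = 0
= 110001111100 (3196 decimal)


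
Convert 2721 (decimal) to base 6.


Divide by 6 repeatedly:
2721 ÷ 6 = 453 remainder 3
453 ÷ 6 = 75 remainder 3
75 ÷ 6 = 12 remainder 3
12 ÷ 6 = 2 remainder 0
2 ÷ 6 = 0 remainder 2
Reading remainders bottom-up:
= 20333


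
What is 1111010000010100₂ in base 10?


Positional values:
Bit 2: 1 × 2^2 = 4
Bit 4: 1 × 2^4 = 16
Bit 10: 1 × 2^10 = 1024
Bit 12: 1 × 2^12 = 4096
Bit 13: 1 × 2^13 = 8192
Bit 14: 1 × 2^14 = 16384
Bit 15: 1 × 2^15 = 32768
Sum = 4 + 16 + 1024 + 4096 + 8192 + 16384 + 32768
= 62484


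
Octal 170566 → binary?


Each octal digit → 3 binary bits:
  1 = 001
  7 = 111
  0 = 000
  5 = 101
  6 = 110
  6 = 110
Concatenate: 001 111 000 101 110 110
= 001111000101110110


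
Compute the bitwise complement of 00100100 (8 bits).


Original: 00100100
Invert all bits:
  bit 0: 0 → 1
  bit 1: 0 → 1
  bit 2: 1 → 0
  bit 3: 0 → 1
  bit 4: 0 → 1
  bit 5: 1 → 0
  bit 6: 0 → 1
  bit 7: 0 → 1
= 11011011


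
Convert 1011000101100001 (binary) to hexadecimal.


Group into 4-bit nibbles: 1011000101100001
  1011 = B
  0001 = 1
  0110 = 6
  0001 = 1
= 0xB161


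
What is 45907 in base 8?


Divide by 8 repeatedly:
45907 ÷ 8 = 5738 remainder 3
5738 ÷ 8 = 717 remainder 2
717 ÷ 8 = 89 remainder 5
89 ÷ 8 = 11 remainder 1
11 ÷ 8 = 1 remainder 3
1 ÷ 8 = 0 remainder 1
Reading remainders bottom-up:
= 0o131523


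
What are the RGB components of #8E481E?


Hex: #8E481E
R = 8E₁₆ = 142
G = 48₁₆ = 72
B = 1E₁₆ = 30
= RGB(142, 72, 30)


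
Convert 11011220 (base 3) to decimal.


Positional values (base 3):
  0 × 3^0 = 0 × 1 = 0
  2 × 3^1 = 2 × 3 = 6
  2 × 3^2 = 2 × 9 = 18
  1 × 3^3 = 1 × 27 = 27
  1 × 3^4 = 1 × 81 = 81
  0 × 3^5 = 0 × 243 = 0
  1 × 3^6 = 1 × 729 = 729
  1 × 3^7 = 1 × 2187 = 2187
Sum = 0 + 6 + 18 + 27 + 81 + 0 + 729 + 2187
= 3048


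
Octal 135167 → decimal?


Positional values:
Position 0: 7 × 8^0 = 7
Position 1: 6 × 8^1 = 48
Position 2: 1 × 8^2 = 64
Position 3: 5 × 8^3 = 2560
Position 4: 3 × 8^4 = 12288
Position 5: 1 × 8^5 = 32768
Sum = 7 + 48 + 64 + 2560 + 12288 + 32768
= 47735


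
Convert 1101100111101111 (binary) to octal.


Group into 3-bit groups: 001101100111101111
  001 = 1
  101 = 5
  100 = 4
  111 = 7
  101 = 5
  111 = 7
= 0o154757


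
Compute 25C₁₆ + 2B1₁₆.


Align and add column by column (LSB to MSB, each column mod 16 with carry):
  025C
+ 02B1
  ----
  col 0: C(12) + 1(1) + 0 (carry in) = 13 → D(13), carry out 0
  col 1: 5(5) + B(11) + 0 (carry in) = 16 → 0(0), carry out 1
  col 2: 2(2) + 2(2) + 1 (carry in) = 5 → 5(5), carry out 0
  col 3: 0(0) + 0(0) + 0 (carry in) = 0 → 0(0), carry out 0
Reading digits MSB→LSB: 050D
Strip leading zeros: 50D
= 0x50D


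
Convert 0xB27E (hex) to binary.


Each hex digit → 4 binary bits:
  B = 1011
  2 = 0010
  7 = 0111
  E = 1110
Concatenate: 1011 0010 0111 1110
= 1011001001111110


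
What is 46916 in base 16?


Divide by 16 repeatedly:
46916 ÷ 16 = 2932 remainder 4 (4)
2932 ÷ 16 = 183 remainder 4 (4)
183 ÷ 16 = 11 remainder 7 (7)
11 ÷ 16 = 0 remainder 11 (B)
Reading remainders bottom-up:
= 0xB744


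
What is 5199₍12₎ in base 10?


Positional values (base 12):
  9 × 12^0 = 9 × 1 = 9
  9 × 12^1 = 9 × 12 = 108
  1 × 12^2 = 1 × 144 = 144
  5 × 12^3 = 5 × 1728 = 8640
Sum = 9 + 108 + 144 + 8640
= 8901


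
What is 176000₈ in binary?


Each octal digit → 3 binary bits:
  1 = 001
  7 = 111
  6 = 110
  0 = 000
  0 = 000
  0 = 000
Concatenate: 001 111 110 000 000 000
= 001111110000000000


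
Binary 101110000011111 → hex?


Group into 4-bit nibbles: 0101110000011111
  0101 = 5
  1100 = C
  0001 = 1
  1111 = F
= 0x5C1F


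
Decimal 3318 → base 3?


Divide by 3 repeatedly:
3318 ÷ 3 = 1106 remainder 0
1106 ÷ 3 = 368 remainder 2
368 ÷ 3 = 122 remainder 2
122 ÷ 3 = 40 remainder 2
40 ÷ 3 = 13 remainder 1
13 ÷ 3 = 4 remainder 1
4 ÷ 3 = 1 remainder 1
1 ÷ 3 = 0 remainder 1
Reading remainders bottom-up:
= 11112220


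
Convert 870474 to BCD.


Each digit → 4-bit binary:
  8 → 1000
  7 → 0111
  0 → 0000
  4 → 0100
  7 → 0111
  4 → 0100
= 1000 0111 0000 0100 0111 0100


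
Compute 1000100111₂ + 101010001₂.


Align and add column by column (LSB to MSB, carry propagating):
  01000100111
+ 00101010001
  -----------
  col 0: 1 + 1 + 0 (carry in) = 2 → bit 0, carry out 1
  col 1: 1 + 0 + 1 (carry in) = 2 → bit 0, carry out 1
  col 2: 1 + 0 + 1 (carry in) = 2 → bit 0, carry out 1
  col 3: 0 + 0 + 1 (carry in) = 1 → bit 1, carry out 0
  col 4: 0 + 1 + 0 (carry in) = 1 → bit 1, carry out 0
  col 5: 1 + 0 + 0 (carry in) = 1 → bit 1, carry out 0
  col 6: 0 + 1 + 0 (carry in) = 1 → bit 1, carry out 0
  col 7: 0 + 0 + 0 (carry in) = 0 → bit 0, carry out 0
  col 8: 0 + 1 + 0 (carry in) = 1 → bit 1, carry out 0
  col 9: 1 + 0 + 0 (carry in) = 1 → bit 1, carry out 0
  col 10: 0 + 0 + 0 (carry in) = 0 → bit 0, carry out 0
Reading bits MSB→LSB: 01101111000
Strip leading zeros: 1101111000
= 1101111000


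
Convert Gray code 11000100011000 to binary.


Gray code: 11000100011000
MSB stays the same: 1
Each subsequent bit = prev_binary XOR current_gray:
  B[1] = 1 XOR 1 = 0
  B[2] = 0 XOR 0 = 0
  B[3] = 0 XOR 0 = 0
  B[4] = 0 XOR 0 = 0
  B[5] = 0 XOR 1 = 1
  B[6] = 1 XOR 0 = 1
  B[7] = 1 XOR 0 = 1
  B[8] = 1 XOR 0 = 1
  B[9] = 1 XOR 1 = 0
  B[10] = 0 XOR 1 = 1
  B[11] = 1 XOR 0 = 1
  B[12] = 1 XOR 0 = 1
  B[13] = 1 XOR 0 = 1
= 10000111101111 (8687 decimal)


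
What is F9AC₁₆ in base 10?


Positional values:
Position 0: C × 16^0 = 12 × 1 = 12
Position 1: A × 16^1 = 10 × 16 = 160
Position 2: 9 × 16^2 = 9 × 256 = 2304
Position 3: F × 16^3 = 15 × 4096 = 61440
Sum = 12 + 160 + 2304 + 61440
= 63916


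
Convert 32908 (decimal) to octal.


Divide by 8 repeatedly:
32908 ÷ 8 = 4113 remainder 4
4113 ÷ 8 = 514 remainder 1
514 ÷ 8 = 64 remainder 2
64 ÷ 8 = 8 remainder 0
8 ÷ 8 = 1 remainder 0
1 ÷ 8 = 0 remainder 1
Reading remainders bottom-up:
= 0o100214


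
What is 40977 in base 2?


Divide by 2 repeatedly:
40977 ÷ 2 = 20488 remainder 1
20488 ÷ 2 = 10244 remainder 0
10244 ÷ 2 = 5122 remainder 0
5122 ÷ 2 = 2561 remainder 0
2561 ÷ 2 = 1280 remainder 1
1280 ÷ 2 = 640 remainder 0
640 ÷ 2 = 320 remainder 0
320 ÷ 2 = 160 remainder 0
160 ÷ 2 = 80 remainder 0
80 ÷ 2 = 40 remainder 0
40 ÷ 2 = 20 remainder 0
20 ÷ 2 = 10 remainder 0
10 ÷ 2 = 5 remainder 0
5 ÷ 2 = 2 remainder 1
2 ÷ 2 = 1 remainder 0
1 ÷ 2 = 0 remainder 1
Reading remainders bottom-up:
= 1010000000010001


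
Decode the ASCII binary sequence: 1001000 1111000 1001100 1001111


Codes (binary): 1001000 1111000 1001100 1001111
Per-code ASCII lookup:
  1001000 = 72  (range 65-90: uppercase, 72 - 65 = 7) → 'H'
  1111000 = 120  (range 97-122: lowercase, 120 - 97 = 23) → 'x'
  1001100 = 76  (range 65-90: uppercase, 76 - 65 = 11) → 'L'
  1001111 = 79  (range 65-90: uppercase, 79 - 65 = 14) → 'O'
= 'HxLO'


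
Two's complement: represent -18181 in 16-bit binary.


Original: 0100011100000101
Step 1 - Invert all bits: 1011100011111010
Step 2 - Add 1: 1011100011111010 + 1
= 1011100011111011 (represents -18181)


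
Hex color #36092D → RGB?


Hex: #36092D
R = 36₁₆ = 54
G = 09₁₆ = 9
B = 2D₁₆ = 45
= RGB(54, 9, 45)


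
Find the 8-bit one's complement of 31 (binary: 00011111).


Original: 00011111
Invert all bits:
  bit 0: 0 → 1
  bit 1: 0 → 1
  bit 2: 0 → 1
  bit 3: 1 → 0
  bit 4: 1 → 0
  bit 5: 1 → 0
  bit 6: 1 → 0
  bit 7: 1 → 0
= 11100000


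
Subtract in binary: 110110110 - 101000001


Align and subtract column by column (LSB to MSB, borrowing when needed):
  110110110
- 101000001
  ---------
  col 0: (0 - 0 borrow-in) - 1 → borrow from next column: (0+2) - 1 = 1, borrow out 1
  col 1: (1 - 1 borrow-in) - 0 → 0 - 0 = 0, borrow out 0
  col 2: (1 - 0 borrow-in) - 0 → 1 - 0 = 1, borrow out 0
  col 3: (0 - 0 borrow-in) - 0 → 0 - 0 = 0, borrow out 0
  col 4: (1 - 0 borrow-in) - 0 → 1 - 0 = 1, borrow out 0
  col 5: (1 - 0 borrow-in) - 0 → 1 - 0 = 1, borrow out 0
  col 6: (0 - 0 borrow-in) - 1 → borrow from next column: (0+2) - 1 = 1, borrow out 1
  col 7: (1 - 1 borrow-in) - 0 → 0 - 0 = 0, borrow out 0
  col 8: (1 - 0 borrow-in) - 1 → 1 - 1 = 0, borrow out 0
Reading bits MSB→LSB: 001110101
Strip leading zeros: 1110101
= 1110101


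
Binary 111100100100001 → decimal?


Positional values:
Bit 0: 1 × 2^0 = 1
Bit 5: 1 × 2^5 = 32
Bit 8: 1 × 2^8 = 256
Bit 11: 1 × 2^11 = 2048
Bit 12: 1 × 2^12 = 4096
Bit 13: 1 × 2^13 = 8192
Bit 14: 1 × 2^14 = 16384
Sum = 1 + 32 + 256 + 2048 + 4096 + 8192 + 16384
= 31009


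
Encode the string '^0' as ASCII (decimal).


String: '^0'  (2 characters)
Per-character ASCII lookup:
  '^': special character: '^' = 94
  '0': digits start at 48: '0' = 48 + 0 = 48
= 94 48


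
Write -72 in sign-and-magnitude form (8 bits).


Sign bit: 1 (negative)
Magnitude: 72 = 1001000
= 11001000


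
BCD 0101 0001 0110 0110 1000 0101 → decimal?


Each 4-bit group → digit:
  0101 → 5
  0001 → 1
  0110 → 6
  0110 → 6
  1000 → 8
  0101 → 5
= 516685


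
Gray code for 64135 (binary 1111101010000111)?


Binary: 1111101010000111
Gray code: G = B XOR (B >> 1)
B >> 1 = 0111110101000011
1111101010000111 XOR 0111110101000011:
  1 XOR 0 = 1
  1 XOR 1 = 0
  1 XOR 1 = 0
  1 XOR 1 = 0
  1 XOR 1 = 0
  0 XOR 1 = 1
  1 XOR 0 = 1
  0 XOR 1 = 1
  1 XOR 0 = 1
  0 XOR 1 = 1
  0 XOR 0 = 0
  0 XOR 0 = 0
  0 XOR 0 = 0
  1 XOR 0 = 1
  1 XOR 1 = 0
  1 XOR 1 = 0
= 1000011111000100


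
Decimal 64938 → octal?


Divide by 8 repeatedly:
64938 ÷ 8 = 8117 remainder 2
8117 ÷ 8 = 1014 remainder 5
1014 ÷ 8 = 126 remainder 6
126 ÷ 8 = 15 remainder 6
15 ÷ 8 = 1 remainder 7
1 ÷ 8 = 0 remainder 1
Reading remainders bottom-up:
= 0o176652


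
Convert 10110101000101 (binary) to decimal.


Positional values:
Bit 0: 1 × 2^0 = 1
Bit 2: 1 × 2^2 = 4
Bit 6: 1 × 2^6 = 64
Bit 8: 1 × 2^8 = 256
Bit 10: 1 × 2^10 = 1024
Bit 11: 1 × 2^11 = 2048
Bit 13: 1 × 2^13 = 8192
Sum = 1 + 4 + 64 + 256 + 1024 + 2048 + 8192
= 11589


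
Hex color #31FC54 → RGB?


Hex: #31FC54
R = 31₁₆ = 49
G = FC₁₆ = 252
B = 54₁₆ = 84
= RGB(49, 252, 84)


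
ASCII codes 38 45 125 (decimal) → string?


Codes (decimal): 38 45 125
Per-code ASCII lookup:
  38  (special character) → '&'
  45  (special character) → '-'
  125  (special character) → '}'
= '&-}'


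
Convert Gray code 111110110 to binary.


Gray code: 111110110
MSB stays the same: 1
Each subsequent bit = prev_binary XOR current_gray:
  B[1] = 1 XOR 1 = 0
  B[2] = 0 XOR 1 = 1
  B[3] = 1 XOR 1 = 0
  B[4] = 0 XOR 1 = 1
  B[5] = 1 XOR 0 = 1
  B[6] = 1 XOR 1 = 0
  B[7] = 0 XOR 1 = 1
  B[8] = 1 XOR 0 = 1
= 101011011 (347 decimal)


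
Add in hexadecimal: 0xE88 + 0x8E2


Align and add column by column (LSB to MSB, each column mod 16 with carry):
  0E88
+ 08E2
  ----
  col 0: 8(8) + 2(2) + 0 (carry in) = 10 → A(10), carry out 0
  col 1: 8(8) + E(14) + 0 (carry in) = 22 → 6(6), carry out 1
  col 2: E(14) + 8(8) + 1 (carry in) = 23 → 7(7), carry out 1
  col 3: 0(0) + 0(0) + 1 (carry in) = 1 → 1(1), carry out 0
Reading digits MSB→LSB: 176A
Strip leading zeros: 176A
= 0x176A


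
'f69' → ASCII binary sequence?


String: 'f69'  (3 characters)
Per-character ASCII lookup:
  'f': lowercase starts at 97: 'f' = 97 + 5 = 102 → 1100110
  '6': digits start at 48: '6' = 48 + 6 = 54 → 110110
  '9': digits start at 48: '9' = 48 + 9 = 57 → 111001
= 1100110 110110 111001


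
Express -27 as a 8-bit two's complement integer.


Original: 00011011
Step 1 - Invert all bits: 11100100
Step 2 - Add 1: 11100100 + 1
= 11100101 (represents -27)


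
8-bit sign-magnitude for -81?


Sign bit: 1 (negative)
Magnitude: 81 = 1010001
= 11010001


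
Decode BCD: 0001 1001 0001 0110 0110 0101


Each 4-bit group → digit:
  0001 → 1
  1001 → 9
  0001 → 1
  0110 → 6
  0110 → 6
  0101 → 5
= 191665


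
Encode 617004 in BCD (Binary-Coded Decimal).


Each digit → 4-bit binary:
  6 → 0110
  1 → 0001
  7 → 0111
  0 → 0000
  0 → 0000
  4 → 0100
= 0110 0001 0111 0000 0000 0100


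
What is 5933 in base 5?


Divide by 5 repeatedly:
5933 ÷ 5 = 1186 remainder 3
1186 ÷ 5 = 237 remainder 1
237 ÷ 5 = 47 remainder 2
47 ÷ 5 = 9 remainder 2
9 ÷ 5 = 1 remainder 4
1 ÷ 5 = 0 remainder 1
Reading remainders bottom-up:
= 142213


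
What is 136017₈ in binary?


Each octal digit → 3 binary bits:
  1 = 001
  3 = 011
  6 = 110
  0 = 000
  1 = 001
  7 = 111
Concatenate: 001 011 110 000 001 111
= 001011110000001111


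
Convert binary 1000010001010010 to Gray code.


Binary: 1000010001010010
Gray code: G = B XOR (B >> 1)
B >> 1 = 0100001000101001
1000010001010010 XOR 0100001000101001:
  1 XOR 0 = 1
  0 XOR 1 = 1
  0 XOR 0 = 0
  0 XOR 0 = 0
  0 XOR 0 = 0
  1 XOR 0 = 1
  0 XOR 1 = 1
  0 XOR 0 = 0
  0 XOR 0 = 0
  1 XOR 0 = 1
  0 XOR 1 = 1
  1 XOR 0 = 1
  0 XOR 1 = 1
  0 XOR 0 = 0
  1 XOR 0 = 1
  0 XOR 1 = 1
= 1100011001111011


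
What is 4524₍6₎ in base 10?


Positional values (base 6):
  4 × 6^0 = 4 × 1 = 4
  2 × 6^1 = 2 × 6 = 12
  5 × 6^2 = 5 × 36 = 180
  4 × 6^3 = 4 × 216 = 864
Sum = 4 + 12 + 180 + 864
= 1060


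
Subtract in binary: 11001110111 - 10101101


Align and subtract column by column (LSB to MSB, borrowing when needed):
  11001110111
- 00010101101
  -----------
  col 0: (1 - 0 borrow-in) - 1 → 1 - 1 = 0, borrow out 0
  col 1: (1 - 0 borrow-in) - 0 → 1 - 0 = 1, borrow out 0
  col 2: (1 - 0 borrow-in) - 1 → 1 - 1 = 0, borrow out 0
  col 3: (0 - 0 borrow-in) - 1 → borrow from next column: (0+2) - 1 = 1, borrow out 1
  col 4: (1 - 1 borrow-in) - 0 → 0 - 0 = 0, borrow out 0
  col 5: (1 - 0 borrow-in) - 1 → 1 - 1 = 0, borrow out 0
  col 6: (1 - 0 borrow-in) - 0 → 1 - 0 = 1, borrow out 0
  col 7: (0 - 0 borrow-in) - 1 → borrow from next column: (0+2) - 1 = 1, borrow out 1
  col 8: (0 - 1 borrow-in) - 0 → borrow from next column: (-1+2) - 0 = 1, borrow out 1
  col 9: (1 - 1 borrow-in) - 0 → 0 - 0 = 0, borrow out 0
  col 10: (1 - 0 borrow-in) - 0 → 1 - 0 = 1, borrow out 0
Reading bits MSB→LSB: 10111001010
Strip leading zeros: 10111001010
= 10111001010


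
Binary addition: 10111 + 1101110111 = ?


Align and add column by column (LSB to MSB, carry propagating):
  00000010111
+ 01101110111
  -----------
  col 0: 1 + 1 + 0 (carry in) = 2 → bit 0, carry out 1
  col 1: 1 + 1 + 1 (carry in) = 3 → bit 1, carry out 1
  col 2: 1 + 1 + 1 (carry in) = 3 → bit 1, carry out 1
  col 3: 0 + 0 + 1 (carry in) = 1 → bit 1, carry out 0
  col 4: 1 + 1 + 0 (carry in) = 2 → bit 0, carry out 1
  col 5: 0 + 1 + 1 (carry in) = 2 → bit 0, carry out 1
  col 6: 0 + 1 + 1 (carry in) = 2 → bit 0, carry out 1
  col 7: 0 + 0 + 1 (carry in) = 1 → bit 1, carry out 0
  col 8: 0 + 1 + 0 (carry in) = 1 → bit 1, carry out 0
  col 9: 0 + 1 + 0 (carry in) = 1 → bit 1, carry out 0
  col 10: 0 + 0 + 0 (carry in) = 0 → bit 0, carry out 0
Reading bits MSB→LSB: 01110001110
Strip leading zeros: 1110001110
= 1110001110


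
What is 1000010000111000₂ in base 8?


Group into 3-bit groups: 001000010000111000
  001 = 1
  000 = 0
  010 = 2
  000 = 0
  111 = 7
  000 = 0
= 0o102070


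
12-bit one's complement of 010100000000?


Original: 010100000000
Invert all bits:
  bit 0: 0 → 1
  bit 1: 1 → 0
  bit 2: 0 → 1
  bit 3: 1 → 0
  bit 4: 0 → 1
  bit 5: 0 → 1
  bit 6: 0 → 1
  bit 7: 0 → 1
  bit 8: 0 → 1
  bit 9: 0 → 1
  bit 10: 0 → 1
  bit 11: 0 → 1
= 101011111111


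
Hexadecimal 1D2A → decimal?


Positional values:
Position 0: A × 16^0 = 10 × 1 = 10
Position 1: 2 × 16^1 = 2 × 16 = 32
Position 2: D × 16^2 = 13 × 256 = 3328
Position 3: 1 × 16^3 = 1 × 4096 = 4096
Sum = 10 + 32 + 3328 + 4096
= 7466


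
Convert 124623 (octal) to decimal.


Positional values:
Position 0: 3 × 8^0 = 3
Position 1: 2 × 8^1 = 16
Position 2: 6 × 8^2 = 384
Position 3: 4 × 8^3 = 2048
Position 4: 2 × 8^4 = 8192
Position 5: 1 × 8^5 = 32768
Sum = 3 + 16 + 384 + 2048 + 8192 + 32768
= 43411


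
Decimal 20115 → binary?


Divide by 2 repeatedly:
20115 ÷ 2 = 10057 remainder 1
10057 ÷ 2 = 5028 remainder 1
5028 ÷ 2 = 2514 remainder 0
2514 ÷ 2 = 1257 remainder 0
1257 ÷ 2 = 628 remainder 1
628 ÷ 2 = 314 remainder 0
314 ÷ 2 = 157 remainder 0
157 ÷ 2 = 78 remainder 1
78 ÷ 2 = 39 remainder 0
39 ÷ 2 = 19 remainder 1
19 ÷ 2 = 9 remainder 1
9 ÷ 2 = 4 remainder 1
4 ÷ 2 = 2 remainder 0
2 ÷ 2 = 1 remainder 0
1 ÷ 2 = 0 remainder 1
Reading remainders bottom-up:
= 100111010010011


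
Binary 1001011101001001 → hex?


Group into 4-bit nibbles: 1001011101001001
  1001 = 9
  0111 = 7
  0100 = 4
  1001 = 9
= 0x9749


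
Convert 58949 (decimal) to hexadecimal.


Divide by 16 repeatedly:
58949 ÷ 16 = 3684 remainder 5 (5)
3684 ÷ 16 = 230 remainder 4 (4)
230 ÷ 16 = 14 remainder 6 (6)
14 ÷ 16 = 0 remainder 14 (E)
Reading remainders bottom-up:
= 0xE645


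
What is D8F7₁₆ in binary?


Each hex digit → 4 binary bits:
  D = 1101
  8 = 1000
  F = 1111
  7 = 0111
Concatenate: 1101 1000 1111 0111
= 1101100011110111


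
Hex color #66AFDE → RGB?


Hex: #66AFDE
R = 66₁₆ = 102
G = AF₁₆ = 175
B = DE₁₆ = 222
= RGB(102, 175, 222)


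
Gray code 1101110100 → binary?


Gray code: 1101110100
MSB stays the same: 1
Each subsequent bit = prev_binary XOR current_gray:
  B[1] = 1 XOR 1 = 0
  B[2] = 0 XOR 0 = 0
  B[3] = 0 XOR 1 = 1
  B[4] = 1 XOR 1 = 0
  B[5] = 0 XOR 1 = 1
  B[6] = 1 XOR 0 = 1
  B[7] = 1 XOR 1 = 0
  B[8] = 0 XOR 0 = 0
  B[9] = 0 XOR 0 = 0
= 1001011000 (600 decimal)


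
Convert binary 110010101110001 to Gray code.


Binary: 110010101110001
Gray code: G = B XOR (B >> 1)
B >> 1 = 011001010111000
110010101110001 XOR 011001010111000:
  1 XOR 0 = 1
  1 XOR 1 = 0
  0 XOR 1 = 1
  0 XOR 0 = 0
  1 XOR 0 = 1
  0 XOR 1 = 1
  1 XOR 0 = 1
  0 XOR 1 = 1
  1 XOR 0 = 1
  1 XOR 1 = 0
  1 XOR 1 = 0
  0 XOR 1 = 1
  0 XOR 0 = 0
  0 XOR 0 = 0
  1 XOR 0 = 1
= 101011111001001


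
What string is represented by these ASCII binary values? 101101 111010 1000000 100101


Codes (binary): 101101 111010 1000000 100101
Per-code ASCII lookup:
  101101 = 45  (special character) → '-'
  111010 = 58  (special character) → ':'
  1000000 = 64  (special character) → '@'
  100101 = 37  (special character) → '%'
= '-:@%'


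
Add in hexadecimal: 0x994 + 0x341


Align and add column by column (LSB to MSB, each column mod 16 with carry):
  0994
+ 0341
  ----
  col 0: 4(4) + 1(1) + 0 (carry in) = 5 → 5(5), carry out 0
  col 1: 9(9) + 4(4) + 0 (carry in) = 13 → D(13), carry out 0
  col 2: 9(9) + 3(3) + 0 (carry in) = 12 → C(12), carry out 0
  col 3: 0(0) + 0(0) + 0 (carry in) = 0 → 0(0), carry out 0
Reading digits MSB→LSB: 0CD5
Strip leading zeros: CD5
= 0xCD5


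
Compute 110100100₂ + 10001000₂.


Align and add column by column (LSB to MSB, carry propagating):
  0110100100
+ 0010001000
  ----------
  col 0: 0 + 0 + 0 (carry in) = 0 → bit 0, carry out 0
  col 1: 0 + 0 + 0 (carry in) = 0 → bit 0, carry out 0
  col 2: 1 + 0 + 0 (carry in) = 1 → bit 1, carry out 0
  col 3: 0 + 1 + 0 (carry in) = 1 → bit 1, carry out 0
  col 4: 0 + 0 + 0 (carry in) = 0 → bit 0, carry out 0
  col 5: 1 + 0 + 0 (carry in) = 1 → bit 1, carry out 0
  col 6: 0 + 0 + 0 (carry in) = 0 → bit 0, carry out 0
  col 7: 1 + 1 + 0 (carry in) = 2 → bit 0, carry out 1
  col 8: 1 + 0 + 1 (carry in) = 2 → bit 0, carry out 1
  col 9: 0 + 0 + 1 (carry in) = 1 → bit 1, carry out 0
Reading bits MSB→LSB: 1000101100
Strip leading zeros: 1000101100
= 1000101100


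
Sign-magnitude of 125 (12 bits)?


Sign bit: 0 (positive)
Magnitude: 125 = 00001111101
= 000001111101


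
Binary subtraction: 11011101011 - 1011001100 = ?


Align and subtract column by column (LSB to MSB, borrowing when needed):
  11011101011
- 01011001100
  -----------
  col 0: (1 - 0 borrow-in) - 0 → 1 - 0 = 1, borrow out 0
  col 1: (1 - 0 borrow-in) - 0 → 1 - 0 = 1, borrow out 0
  col 2: (0 - 0 borrow-in) - 1 → borrow from next column: (0+2) - 1 = 1, borrow out 1
  col 3: (1 - 1 borrow-in) - 1 → borrow from next column: (0+2) - 1 = 1, borrow out 1
  col 4: (0 - 1 borrow-in) - 0 → borrow from next column: (-1+2) - 0 = 1, borrow out 1
  col 5: (1 - 1 borrow-in) - 0 → 0 - 0 = 0, borrow out 0
  col 6: (1 - 0 borrow-in) - 1 → 1 - 1 = 0, borrow out 0
  col 7: (1 - 0 borrow-in) - 1 → 1 - 1 = 0, borrow out 0
  col 8: (0 - 0 borrow-in) - 0 → 0 - 0 = 0, borrow out 0
  col 9: (1 - 0 borrow-in) - 1 → 1 - 1 = 0, borrow out 0
  col 10: (1 - 0 borrow-in) - 0 → 1 - 0 = 1, borrow out 0
Reading bits MSB→LSB: 10000011111
Strip leading zeros: 10000011111
= 10000011111


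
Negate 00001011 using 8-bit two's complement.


Original: 00001011
Step 1 - Invert all bits: 11110100
Step 2 - Add 1: 11110100 + 1
= 11110101 (represents -11)


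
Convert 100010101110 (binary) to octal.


Group into 3-bit groups: 100010101110
  100 = 4
  010 = 2
  101 = 5
  110 = 6
= 0o4256


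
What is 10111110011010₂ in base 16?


Group into 4-bit nibbles: 0010111110011010
  0010 = 2
  1111 = F
  1001 = 9
  1010 = A
= 0x2F9A


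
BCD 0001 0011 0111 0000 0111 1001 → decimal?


Each 4-bit group → digit:
  0001 → 1
  0011 → 3
  0111 → 7
  0000 → 0
  0111 → 7
  1001 → 9
= 137079


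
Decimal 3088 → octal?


Divide by 8 repeatedly:
3088 ÷ 8 = 386 remainder 0
386 ÷ 8 = 48 remainder 2
48 ÷ 8 = 6 remainder 0
6 ÷ 8 = 0 remainder 6
Reading remainders bottom-up:
= 0o6020


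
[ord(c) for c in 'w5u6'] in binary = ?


String: 'w5u6'  (4 characters)
Per-character ASCII lookup:
  'w': lowercase starts at 97: 'w' = 97 + 22 = 119 → 1110111
  '5': digits start at 48: '5' = 48 + 5 = 53 → 110101
  'u': lowercase starts at 97: 'u' = 97 + 20 = 117 → 1110101
  '6': digits start at 48: '6' = 48 + 6 = 54 → 110110
= 1110111 110101 1110101 110110


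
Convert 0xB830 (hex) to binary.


Each hex digit → 4 binary bits:
  B = 1011
  8 = 1000
  3 = 0011
  0 = 0000
Concatenate: 1011 1000 0011 0000
= 1011100000110000


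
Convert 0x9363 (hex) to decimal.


Positional values:
Position 0: 3 × 16^0 = 3 × 1 = 3
Position 1: 6 × 16^1 = 6 × 16 = 96
Position 2: 3 × 16^2 = 3 × 256 = 768
Position 3: 9 × 16^3 = 9 × 4096 = 36864
Sum = 3 + 96 + 768 + 36864
= 37731


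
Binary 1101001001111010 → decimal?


Positional values:
Bit 1: 1 × 2^1 = 2
Bit 3: 1 × 2^3 = 8
Bit 4: 1 × 2^4 = 16
Bit 5: 1 × 2^5 = 32
Bit 6: 1 × 2^6 = 64
Bit 9: 1 × 2^9 = 512
Bit 12: 1 × 2^12 = 4096
Bit 14: 1 × 2^14 = 16384
Bit 15: 1 × 2^15 = 32768
Sum = 2 + 8 + 16 + 32 + 64 + 512 + 4096 + 16384 + 32768
= 53882


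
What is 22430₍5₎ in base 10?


Positional values (base 5):
  0 × 5^0 = 0 × 1 = 0
  3 × 5^1 = 3 × 5 = 15
  4 × 5^2 = 4 × 25 = 100
  2 × 5^3 = 2 × 125 = 250
  2 × 5^4 = 2 × 625 = 1250
Sum = 0 + 15 + 100 + 250 + 1250
= 1615


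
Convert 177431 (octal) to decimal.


Positional values:
Position 0: 1 × 8^0 = 1
Position 1: 3 × 8^1 = 24
Position 2: 4 × 8^2 = 256
Position 3: 7 × 8^3 = 3584
Position 4: 7 × 8^4 = 28672
Position 5: 1 × 8^5 = 32768
Sum = 1 + 24 + 256 + 3584 + 28672 + 32768
= 65305


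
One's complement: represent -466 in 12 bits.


Original: 000111010010
Invert all bits:
  bit 0: 0 → 1
  bit 1: 0 → 1
  bit 2: 0 → 1
  bit 3: 1 → 0
  bit 4: 1 → 0
  bit 5: 1 → 0
  bit 6: 0 → 1
  bit 7: 1 → 0
  bit 8: 0 → 1
  bit 9: 0 → 1
  bit 10: 1 → 0
  bit 11: 0 → 1
= 111000101101


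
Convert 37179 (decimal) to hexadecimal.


Divide by 16 repeatedly:
37179 ÷ 16 = 2323 remainder 11 (B)
2323 ÷ 16 = 145 remainder 3 (3)
145 ÷ 16 = 9 remainder 1 (1)
9 ÷ 16 = 0 remainder 9 (9)
Reading remainders bottom-up:
= 0x913B


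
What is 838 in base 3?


Divide by 3 repeatedly:
838 ÷ 3 = 279 remainder 1
279 ÷ 3 = 93 remainder 0
93 ÷ 3 = 31 remainder 0
31 ÷ 3 = 10 remainder 1
10 ÷ 3 = 3 remainder 1
3 ÷ 3 = 1 remainder 0
1 ÷ 3 = 0 remainder 1
Reading remainders bottom-up:
= 1011001


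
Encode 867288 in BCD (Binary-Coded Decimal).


Each digit → 4-bit binary:
  8 → 1000
  6 → 0110
  7 → 0111
  2 → 0010
  8 → 1000
  8 → 1000
= 1000 0110 0111 0010 1000 1000


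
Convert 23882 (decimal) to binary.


Divide by 2 repeatedly:
23882 ÷ 2 = 11941 remainder 0
11941 ÷ 2 = 5970 remainder 1
5970 ÷ 2 = 2985 remainder 0
2985 ÷ 2 = 1492 remainder 1
1492 ÷ 2 = 746 remainder 0
746 ÷ 2 = 373 remainder 0
373 ÷ 2 = 186 remainder 1
186 ÷ 2 = 93 remainder 0
93 ÷ 2 = 46 remainder 1
46 ÷ 2 = 23 remainder 0
23 ÷ 2 = 11 remainder 1
11 ÷ 2 = 5 remainder 1
5 ÷ 2 = 2 remainder 1
2 ÷ 2 = 1 remainder 0
1 ÷ 2 = 0 remainder 1
Reading remainders bottom-up:
= 101110101001010


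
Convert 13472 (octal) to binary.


Each octal digit → 3 binary bits:
  1 = 001
  3 = 011
  4 = 100
  7 = 111
  2 = 010
Concatenate: 001 011 100 111 010
= 001011100111010


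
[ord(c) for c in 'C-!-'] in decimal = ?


String: 'C-!-'  (4 characters)
Per-character ASCII lookup:
  'C': uppercase starts at 65: 'C' = 65 + 2 = 67
  '-': special character: '-' = 45
  '!': special character: '!' = 33
  '-': special character: '-' = 45
= 67 45 33 45


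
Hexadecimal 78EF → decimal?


Positional values:
Position 0: F × 16^0 = 15 × 1 = 15
Position 1: E × 16^1 = 14 × 16 = 224
Position 2: 8 × 16^2 = 8 × 256 = 2048
Position 3: 7 × 16^3 = 7 × 4096 = 28672
Sum = 15 + 224 + 2048 + 28672
= 30959


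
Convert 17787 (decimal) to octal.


Divide by 8 repeatedly:
17787 ÷ 8 = 2223 remainder 3
2223 ÷ 8 = 277 remainder 7
277 ÷ 8 = 34 remainder 5
34 ÷ 8 = 4 remainder 2
4 ÷ 8 = 0 remainder 4
Reading remainders bottom-up:
= 0o42573


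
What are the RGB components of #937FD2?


Hex: #937FD2
R = 93₁₆ = 147
G = 7F₁₆ = 127
B = D2₁₆ = 210
= RGB(147, 127, 210)


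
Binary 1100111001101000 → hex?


Group into 4-bit nibbles: 1100111001101000
  1100 = C
  1110 = E
  0110 = 6
  1000 = 8
= 0xCE68


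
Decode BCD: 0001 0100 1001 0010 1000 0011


Each 4-bit group → digit:
  0001 → 1
  0100 → 4
  1001 → 9
  0010 → 2
  1000 → 8
  0011 → 3
= 149283


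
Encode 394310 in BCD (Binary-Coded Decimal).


Each digit → 4-bit binary:
  3 → 0011
  9 → 1001
  4 → 0100
  3 → 0011
  1 → 0001
  0 → 0000
= 0011 1001 0100 0011 0001 0000


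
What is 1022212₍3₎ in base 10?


Positional values (base 3):
  2 × 3^0 = 2 × 1 = 2
  1 × 3^1 = 1 × 3 = 3
  2 × 3^2 = 2 × 9 = 18
  2 × 3^3 = 2 × 27 = 54
  2 × 3^4 = 2 × 81 = 162
  0 × 3^5 = 0 × 243 = 0
  1 × 3^6 = 1 × 729 = 729
Sum = 2 + 3 + 18 + 54 + 162 + 0 + 729
= 968


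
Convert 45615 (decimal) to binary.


Divide by 2 repeatedly:
45615 ÷ 2 = 22807 remainder 1
22807 ÷ 2 = 11403 remainder 1
11403 ÷ 2 = 5701 remainder 1
5701 ÷ 2 = 2850 remainder 1
2850 ÷ 2 = 1425 remainder 0
1425 ÷ 2 = 712 remainder 1
712 ÷ 2 = 356 remainder 0
356 ÷ 2 = 178 remainder 0
178 ÷ 2 = 89 remainder 0
89 ÷ 2 = 44 remainder 1
44 ÷ 2 = 22 remainder 0
22 ÷ 2 = 11 remainder 0
11 ÷ 2 = 5 remainder 1
5 ÷ 2 = 2 remainder 1
2 ÷ 2 = 1 remainder 0
1 ÷ 2 = 0 remainder 1
Reading remainders bottom-up:
= 1011001000101111


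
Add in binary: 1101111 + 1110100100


Align and add column by column (LSB to MSB, carry propagating):
  00001101111
+ 01110100100
  -----------
  col 0: 1 + 0 + 0 (carry in) = 1 → bit 1, carry out 0
  col 1: 1 + 0 + 0 (carry in) = 1 → bit 1, carry out 0
  col 2: 1 + 1 + 0 (carry in) = 2 → bit 0, carry out 1
  col 3: 1 + 0 + 1 (carry in) = 2 → bit 0, carry out 1
  col 4: 0 + 0 + 1 (carry in) = 1 → bit 1, carry out 0
  col 5: 1 + 1 + 0 (carry in) = 2 → bit 0, carry out 1
  col 6: 1 + 0 + 1 (carry in) = 2 → bit 0, carry out 1
  col 7: 0 + 1 + 1 (carry in) = 2 → bit 0, carry out 1
  col 8: 0 + 1 + 1 (carry in) = 2 → bit 0, carry out 1
  col 9: 0 + 1 + 1 (carry in) = 2 → bit 0, carry out 1
  col 10: 0 + 0 + 1 (carry in) = 1 → bit 1, carry out 0
Reading bits MSB→LSB: 10000010011
Strip leading zeros: 10000010011
= 10000010011


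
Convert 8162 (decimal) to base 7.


Divide by 7 repeatedly:
8162 ÷ 7 = 1166 remainder 0
1166 ÷ 7 = 166 remainder 4
166 ÷ 7 = 23 remainder 5
23 ÷ 7 = 3 remainder 2
3 ÷ 7 = 0 remainder 3
Reading remainders bottom-up:
= 32540


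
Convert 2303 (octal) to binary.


Each octal digit → 3 binary bits:
  2 = 010
  3 = 011
  0 = 000
  3 = 011
Concatenate: 010 011 000 011
= 010011000011


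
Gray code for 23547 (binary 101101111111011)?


Binary: 101101111111011
Gray code: G = B XOR (B >> 1)
B >> 1 = 010110111111101
101101111111011 XOR 010110111111101:
  1 XOR 0 = 1
  0 XOR 1 = 1
  1 XOR 0 = 1
  1 XOR 1 = 0
  0 XOR 1 = 1
  1 XOR 0 = 1
  1 XOR 1 = 0
  1 XOR 1 = 0
  1 XOR 1 = 0
  1 XOR 1 = 0
  1 XOR 1 = 0
  1 XOR 1 = 0
  0 XOR 1 = 1
  1 XOR 0 = 1
  1 XOR 1 = 0
= 111011000000110


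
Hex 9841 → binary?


Each hex digit → 4 binary bits:
  9 = 1001
  8 = 1000
  4 = 0100
  1 = 0001
Concatenate: 1001 1000 0100 0001
= 1001100001000001


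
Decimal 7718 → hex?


Divide by 16 repeatedly:
7718 ÷ 16 = 482 remainder 6 (6)
482 ÷ 16 = 30 remainder 2 (2)
30 ÷ 16 = 1 remainder 14 (E)
1 ÷ 16 = 0 remainder 1 (1)
Reading remainders bottom-up:
= 0x1E26


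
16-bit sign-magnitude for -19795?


Sign bit: 1 (negative)
Magnitude: 19795 = 100110101010011
= 1100110101010011


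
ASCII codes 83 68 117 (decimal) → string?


Codes (decimal): 83 68 117
Per-code ASCII lookup:
  83  (range 65-90: uppercase, 83 - 65 = 18) → 'S'
  68  (range 65-90: uppercase, 68 - 65 = 3) → 'D'
  117  (range 97-122: lowercase, 117 - 97 = 20) → 'u'
= 'SDu'


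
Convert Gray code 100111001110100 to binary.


Gray code: 100111001110100
MSB stays the same: 1
Each subsequent bit = prev_binary XOR current_gray:
  B[1] = 1 XOR 0 = 1
  B[2] = 1 XOR 0 = 1
  B[3] = 1 XOR 1 = 0
  B[4] = 0 XOR 1 = 1
  B[5] = 1 XOR 1 = 0
  B[6] = 0 XOR 0 = 0
  B[7] = 0 XOR 0 = 0
  B[8] = 0 XOR 1 = 1
  B[9] = 1 XOR 1 = 0
  B[10] = 0 XOR 1 = 1
  B[11] = 1 XOR 0 = 1
  B[12] = 1 XOR 1 = 0
  B[13] = 0 XOR 0 = 0
  B[14] = 0 XOR 0 = 0
= 111010001011000 (29784 decimal)


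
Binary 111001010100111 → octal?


Group into 3-bit groups: 111001010100111
  111 = 7
  001 = 1
  010 = 2
  100 = 4
  111 = 7
= 0o71247


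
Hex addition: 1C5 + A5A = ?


Align and add column by column (LSB to MSB, each column mod 16 with carry):
  01C5
+ 0A5A
  ----
  col 0: 5(5) + A(10) + 0 (carry in) = 15 → F(15), carry out 0
  col 1: C(12) + 5(5) + 0 (carry in) = 17 → 1(1), carry out 1
  col 2: 1(1) + A(10) + 1 (carry in) = 12 → C(12), carry out 0
  col 3: 0(0) + 0(0) + 0 (carry in) = 0 → 0(0), carry out 0
Reading digits MSB→LSB: 0C1F
Strip leading zeros: C1F
= 0xC1F


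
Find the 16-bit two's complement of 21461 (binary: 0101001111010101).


Original: 0101001111010101
Step 1 - Invert all bits: 1010110000101010
Step 2 - Add 1: 1010110000101010 + 1
= 1010110000101011 (represents -21461)


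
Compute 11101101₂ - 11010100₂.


Align and subtract column by column (LSB to MSB, borrowing when needed):
  11101101
- 11010100
  --------
  col 0: (1 - 0 borrow-in) - 0 → 1 - 0 = 1, borrow out 0
  col 1: (0 - 0 borrow-in) - 0 → 0 - 0 = 0, borrow out 0
  col 2: (1 - 0 borrow-in) - 1 → 1 - 1 = 0, borrow out 0
  col 3: (1 - 0 borrow-in) - 0 → 1 - 0 = 1, borrow out 0
  col 4: (0 - 0 borrow-in) - 1 → borrow from next column: (0+2) - 1 = 1, borrow out 1
  col 5: (1 - 1 borrow-in) - 0 → 0 - 0 = 0, borrow out 0
  col 6: (1 - 0 borrow-in) - 1 → 1 - 1 = 0, borrow out 0
  col 7: (1 - 0 borrow-in) - 1 → 1 - 1 = 0, borrow out 0
Reading bits MSB→LSB: 00011001
Strip leading zeros: 11001
= 11001


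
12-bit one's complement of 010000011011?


Original: 010000011011
Invert all bits:
  bit 0: 0 → 1
  bit 1: 1 → 0
  bit 2: 0 → 1
  bit 3: 0 → 1
  bit 4: 0 → 1
  bit 5: 0 → 1
  bit 6: 0 → 1
  bit 7: 1 → 0
  bit 8: 1 → 0
  bit 9: 0 → 1
  bit 10: 1 → 0
  bit 11: 1 → 0
= 101111100100


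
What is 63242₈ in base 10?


Positional values:
Position 0: 2 × 8^0 = 2
Position 1: 4 × 8^1 = 32
Position 2: 2 × 8^2 = 128
Position 3: 3 × 8^3 = 1536
Position 4: 6 × 8^4 = 24576
Sum = 2 + 32 + 128 + 1536 + 24576
= 26274


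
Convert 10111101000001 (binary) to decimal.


Positional values:
Bit 0: 1 × 2^0 = 1
Bit 6: 1 × 2^6 = 64
Bit 8: 1 × 2^8 = 256
Bit 9: 1 × 2^9 = 512
Bit 10: 1 × 2^10 = 1024
Bit 11: 1 × 2^11 = 2048
Bit 13: 1 × 2^13 = 8192
Sum = 1 + 64 + 256 + 512 + 1024 + 2048 + 8192
= 12097


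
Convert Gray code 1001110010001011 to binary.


Gray code: 1001110010001011
MSB stays the same: 1
Each subsequent bit = prev_binary XOR current_gray:
  B[1] = 1 XOR 0 = 1
  B[2] = 1 XOR 0 = 1
  B[3] = 1 XOR 1 = 0
  B[4] = 0 XOR 1 = 1
  B[5] = 1 XOR 1 = 0
  B[6] = 0 XOR 0 = 0
  B[7] = 0 XOR 0 = 0
  B[8] = 0 XOR 1 = 1
  B[9] = 1 XOR 0 = 1
  B[10] = 1 XOR 0 = 1
  B[11] = 1 XOR 0 = 1
  B[12] = 1 XOR 1 = 0
  B[13] = 0 XOR 0 = 0
  B[14] = 0 XOR 1 = 1
  B[15] = 1 XOR 1 = 0
= 1110100011110010 (59634 decimal)


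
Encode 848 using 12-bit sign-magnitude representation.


Sign bit: 0 (positive)
Magnitude: 848 = 01101010000
= 001101010000


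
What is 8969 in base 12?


Divide by 12 repeatedly:
8969 ÷ 12 = 747 remainder 5
747 ÷ 12 = 62 remainder 3
62 ÷ 12 = 5 remainder 2
5 ÷ 12 = 0 remainder 5
Reading remainders bottom-up:
= 5235


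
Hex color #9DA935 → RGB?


Hex: #9DA935
R = 9D₁₆ = 157
G = A9₁₆ = 169
B = 35₁₆ = 53
= RGB(157, 169, 53)


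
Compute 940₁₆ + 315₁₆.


Align and add column by column (LSB to MSB, each column mod 16 with carry):
  0940
+ 0315
  ----
  col 0: 0(0) + 5(5) + 0 (carry in) = 5 → 5(5), carry out 0
  col 1: 4(4) + 1(1) + 0 (carry in) = 5 → 5(5), carry out 0
  col 2: 9(9) + 3(3) + 0 (carry in) = 12 → C(12), carry out 0
  col 3: 0(0) + 0(0) + 0 (carry in) = 0 → 0(0), carry out 0
Reading digits MSB→LSB: 0C55
Strip leading zeros: C55
= 0xC55


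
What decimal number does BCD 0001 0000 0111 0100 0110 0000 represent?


Each 4-bit group → digit:
  0001 → 1
  0000 → 0
  0111 → 7
  0100 → 4
  0110 → 6
  0000 → 0
= 107460


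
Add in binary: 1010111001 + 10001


Align and add column by column (LSB to MSB, carry propagating):
  01010111001
+ 00000010001
  -----------
  col 0: 1 + 1 + 0 (carry in) = 2 → bit 0, carry out 1
  col 1: 0 + 0 + 1 (carry in) = 1 → bit 1, carry out 0
  col 2: 0 + 0 + 0 (carry in) = 0 → bit 0, carry out 0
  col 3: 1 + 0 + 0 (carry in) = 1 → bit 1, carry out 0
  col 4: 1 + 1 + 0 (carry in) = 2 → bit 0, carry out 1
  col 5: 1 + 0 + 1 (carry in) = 2 → bit 0, carry out 1
  col 6: 0 + 0 + 1 (carry in) = 1 → bit 1, carry out 0
  col 7: 1 + 0 + 0 (carry in) = 1 → bit 1, carry out 0
  col 8: 0 + 0 + 0 (carry in) = 0 → bit 0, carry out 0
  col 9: 1 + 0 + 0 (carry in) = 1 → bit 1, carry out 0
  col 10: 0 + 0 + 0 (carry in) = 0 → bit 0, carry out 0
Reading bits MSB→LSB: 01011001010
Strip leading zeros: 1011001010
= 1011001010


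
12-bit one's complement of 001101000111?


Original: 001101000111
Invert all bits:
  bit 0: 0 → 1
  bit 1: 0 → 1
  bit 2: 1 → 0
  bit 3: 1 → 0
  bit 4: 0 → 1
  bit 5: 1 → 0
  bit 6: 0 → 1
  bit 7: 0 → 1
  bit 8: 0 → 1
  bit 9: 1 → 0
  bit 10: 1 → 0
  bit 11: 1 → 0
= 110010111000


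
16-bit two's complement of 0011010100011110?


Original: 0011010100011110
Step 1 - Invert all bits: 1100101011100001
Step 2 - Add 1: 1100101011100001 + 1
= 1100101011100010 (represents -13598)


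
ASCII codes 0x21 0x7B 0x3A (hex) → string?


Codes (hex): 0x21 0x7B 0x3A
Per-code ASCII lookup:
  0x21 = 33  (special character) → '!'
  0x7B = 123  (special character) → '{'
  0x3A = 58  (special character) → ':'
= '!{:'


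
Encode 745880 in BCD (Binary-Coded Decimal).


Each digit → 4-bit binary:
  7 → 0111
  4 → 0100
  5 → 0101
  8 → 1000
  8 → 1000
  0 → 0000
= 0111 0100 0101 1000 1000 0000


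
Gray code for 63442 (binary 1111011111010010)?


Binary: 1111011111010010
Gray code: G = B XOR (B >> 1)
B >> 1 = 0111101111101001
1111011111010010 XOR 0111101111101001:
  1 XOR 0 = 1
  1 XOR 1 = 0
  1 XOR 1 = 0
  1 XOR 1 = 0
  0 XOR 1 = 1
  1 XOR 0 = 1
  1 XOR 1 = 0
  1 XOR 1 = 0
  1 XOR 1 = 0
  1 XOR 1 = 0
  0 XOR 1 = 1
  1 XOR 0 = 1
  0 XOR 1 = 1
  0 XOR 0 = 0
  1 XOR 0 = 1
  0 XOR 1 = 1
= 1000110000111011


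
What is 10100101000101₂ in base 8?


Group into 3-bit groups: 010100101000101
  010 = 2
  100 = 4
  101 = 5
  000 = 0
  101 = 5
= 0o24505


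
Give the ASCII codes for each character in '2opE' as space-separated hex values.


String: '2opE'  (4 characters)
Per-character ASCII lookup:
  '2': digits start at 48: '2' = 48 + 2 = 50 → 0x32
  'o': lowercase starts at 97: 'o' = 97 + 14 = 111 → 0x6F
  'p': lowercase starts at 97: 'p' = 97 + 15 = 112 → 0x70
  'E': uppercase starts at 65: 'E' = 65 + 4 = 69 → 0x45
= 0x32 0x6F 0x70 0x45


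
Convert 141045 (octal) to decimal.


Positional values:
Position 0: 5 × 8^0 = 5
Position 1: 4 × 8^1 = 32
Position 2: 0 × 8^2 = 0
Position 3: 1 × 8^3 = 512
Position 4: 4 × 8^4 = 16384
Position 5: 1 × 8^5 = 32768
Sum = 5 + 32 + 0 + 512 + 16384 + 32768
= 49701


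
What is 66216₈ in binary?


Each octal digit → 3 binary bits:
  6 = 110
  6 = 110
  2 = 010
  1 = 001
  6 = 110
Concatenate: 110 110 010 001 110
= 110110010001110


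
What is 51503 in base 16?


Divide by 16 repeatedly:
51503 ÷ 16 = 3218 remainder 15 (F)
3218 ÷ 16 = 201 remainder 2 (2)
201 ÷ 16 = 12 remainder 9 (9)
12 ÷ 16 = 0 remainder 12 (C)
Reading remainders bottom-up:
= 0xC92F


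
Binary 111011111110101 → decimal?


Positional values:
Bit 0: 1 × 2^0 = 1
Bit 2: 1 × 2^2 = 4
Bit 4: 1 × 2^4 = 16
Bit 5: 1 × 2^5 = 32
Bit 6: 1 × 2^6 = 64
Bit 7: 1 × 2^7 = 128
Bit 8: 1 × 2^8 = 256
Bit 9: 1 × 2^9 = 512
Bit 10: 1 × 2^10 = 1024
Bit 12: 1 × 2^12 = 4096
Bit 13: 1 × 2^13 = 8192
Bit 14: 1 × 2^14 = 16384
Sum = 1 + 4 + 16 + 32 + 64 + 128 + 256 + 512 + 1024 + 4096 + 8192 + 16384
= 30709


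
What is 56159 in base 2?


Divide by 2 repeatedly:
56159 ÷ 2 = 28079 remainder 1
28079 ÷ 2 = 14039 remainder 1
14039 ÷ 2 = 7019 remainder 1
7019 ÷ 2 = 3509 remainder 1
3509 ÷ 2 = 1754 remainder 1
1754 ÷ 2 = 877 remainder 0
877 ÷ 2 = 438 remainder 1
438 ÷ 2 = 219 remainder 0
219 ÷ 2 = 109 remainder 1
109 ÷ 2 = 54 remainder 1
54 ÷ 2 = 27 remainder 0
27 ÷ 2 = 13 remainder 1
13 ÷ 2 = 6 remainder 1
6 ÷ 2 = 3 remainder 0
3 ÷ 2 = 1 remainder 1
1 ÷ 2 = 0 remainder 1
Reading remainders bottom-up:
= 1101101101011111
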